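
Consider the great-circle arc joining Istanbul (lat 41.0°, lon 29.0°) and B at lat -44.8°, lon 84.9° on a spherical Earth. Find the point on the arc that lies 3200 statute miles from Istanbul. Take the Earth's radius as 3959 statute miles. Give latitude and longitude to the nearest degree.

≈ lat 1°, lon 55°

Write both endpoints as unit vectors p₁, p₂ with components (cos φ cos λ, cos φ sin λ, sin φ).
The central angle between the endpoints is δ = arccos(p₁·p₂) ≈ 1.734 rad (99.3°). The total great-circle distance is δ·R ≈ 1.734 × 3959 ≈ 6863 mi, so the target fraction is f = 3200/6863 ≈ 0.466.
Interpolate at f ≈ 0.466 with slerp weights a = sin((1−f)δ)/sin δ ≈ 0.809, b = sin(fδ)/sin δ ≈ 0.733.
p = a·p₁ + b·p₂ ≈ (0.581, 0.814, 0.015); φ = arcsin(p_z) ≈ 0.84°, λ = atan2(p_y, p_x) ≈ 54.51°.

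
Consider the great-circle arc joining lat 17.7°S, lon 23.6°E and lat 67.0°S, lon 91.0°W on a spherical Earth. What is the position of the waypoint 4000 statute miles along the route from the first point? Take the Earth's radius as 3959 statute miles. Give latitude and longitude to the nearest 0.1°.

Convert each endpoint to a unit vector on the sphere (x = cos φ cos λ, y = cos φ sin λ, z = sin φ).
The central angle between the endpoints is δ = arccos(p₁·p₂) ≈ 1.446 rad (82.8°). The total great-circle distance is δ·R ≈ 1.446 × 3959 ≈ 5723 mi, so the target fraction is f = 4000/5723 ≈ 0.699.
Interpolate at f ≈ 0.699 with slerp weights a = sin((1−f)δ)/sin δ ≈ 0.425, b = sin(fδ)/sin δ ≈ 0.854.
p = a·p₁ + b·p₂ ≈ (0.365, -0.171, -0.915); φ = arcsin(p_z) ≈ -66.21°, λ = atan2(p_y, p_x) ≈ -25.15°.

≈ lat 66.2°S, lon 25.2°W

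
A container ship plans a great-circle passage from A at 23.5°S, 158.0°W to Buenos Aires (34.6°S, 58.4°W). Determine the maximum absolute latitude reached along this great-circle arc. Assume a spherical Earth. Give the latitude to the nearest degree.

The great circle lies in the plane with unit normal n̂ = (p₁ × p₂)/|p₁ × p₂|.
Here n̂_z ≈ +0.748; the vertex latitude is φ_max = arccos|n̂_z| ≈ 41.6°.
Check via Clairaut: cos φ_max = |cos φ₁| · sin C = cos(23.5°)·sin(125.3°) ≈ 0.748, again giving ≈ 41.6°.

≈ 42°S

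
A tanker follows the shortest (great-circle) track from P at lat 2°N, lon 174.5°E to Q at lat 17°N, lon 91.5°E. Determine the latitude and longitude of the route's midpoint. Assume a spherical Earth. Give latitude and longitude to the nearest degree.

Write both endpoints as unit vectors p₁, p₂ with components (cos φ cos λ, cos φ sin λ, sin φ).
The central angle between the endpoints is δ = arccos(p₁·p₂) ≈ 1.444 rad (82.7°).
Interpolate at f = 1/2 with slerp weights a = sin((1−f)δ)/sin δ ≈ 0.666, b = sin(fδ)/sin δ ≈ 0.666.
p = a·p₁ + b·p₂ ≈ (-0.679, 0.701, 0.218); φ = arcsin(p_z) ≈ 12.59°, λ = atan2(p_y, p_x) ≈ 134.12°.

≈ lat 13°N, lon 134°E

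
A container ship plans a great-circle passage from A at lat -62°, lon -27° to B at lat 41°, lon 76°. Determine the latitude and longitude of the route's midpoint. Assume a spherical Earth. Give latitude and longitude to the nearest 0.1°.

≈ lat -15.9°, lon 40.8°

The haversine formula gives a central angle δ ≈ 2.290 rad (131.2°) between the endpoints.
Interpolate at f = 1/2 with slerp weights a = sin((1−f)δ)/sin δ ≈ 1.211, b = sin(fδ)/sin δ ≈ 1.211.
p = a·p₁ + b·p₂ ≈ (0.728, 0.629, -0.275); φ = arcsin(p_z) ≈ -15.95°, λ = atan2(p_y, p_x) ≈ 40.83°.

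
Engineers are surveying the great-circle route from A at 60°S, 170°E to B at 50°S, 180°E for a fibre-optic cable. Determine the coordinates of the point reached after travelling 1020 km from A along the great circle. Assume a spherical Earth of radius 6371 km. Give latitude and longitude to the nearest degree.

Convert each endpoint to a unit vector on the sphere (x = cos φ cos λ, y = cos φ sin λ, z = sin φ).
The central angle between the endpoints is δ = arccos(p₁·p₂) ≈ 0.201 rad (11.5°). The total great-circle distance is δ·R ≈ 0.201 × 6371 ≈ 1279 km, so the target fraction is f = 1020/1279 ≈ 0.798.
Interpolate at f ≈ 0.798 with slerp weights a = sin((1−f)δ)/sin δ ≈ 0.204, b = sin(fδ)/sin δ ≈ 0.800.
p = a·p₁ + b·p₂ ≈ (-0.614, 0.018, -0.789); φ = arcsin(p_z) ≈ -52.08°, λ = atan2(p_y, p_x) ≈ 178.35°.

≈ 52°S, 178°E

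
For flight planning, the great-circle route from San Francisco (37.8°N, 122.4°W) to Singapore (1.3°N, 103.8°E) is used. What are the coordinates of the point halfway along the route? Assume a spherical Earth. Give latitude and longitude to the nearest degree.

≈ (41°N, 155°E)

Convert each endpoint to a unit vector on the sphere (x = cos φ cos λ, y = cos φ sin λ, z = sin φ).
The central angle between the endpoints is δ = arccos(p₁·p₂) ≈ 2.133 rad (122.2°).
Interpolate at f = 1/2 with slerp weights a = sin((1−f)δ)/sin δ ≈ 1.035, b = sin(fδ)/sin δ ≈ 1.035.
p = a·p₁ + b·p₂ ≈ (-0.685, 0.314, 0.658); φ = arcsin(p_z) ≈ 41.11°, λ = atan2(p_y, p_x) ≈ 155.35°.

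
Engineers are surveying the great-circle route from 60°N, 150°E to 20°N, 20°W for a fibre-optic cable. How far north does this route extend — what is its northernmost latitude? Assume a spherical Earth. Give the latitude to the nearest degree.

The great circle lies in the plane with unit normal n̂ = (p₁ × p₂)/|p₁ × p₂|.
Here n̂_z ≈ -0.083; the vertex latitude is φ_max = arccos|n̂_z| ≈ 85.3°.
Check via Clairaut: cos φ_max = |cos φ₁| · sin C = cos(60.0°)·sin(9.5°) ≈ 0.083, again giving ≈ 85.3°.

≈ 85°N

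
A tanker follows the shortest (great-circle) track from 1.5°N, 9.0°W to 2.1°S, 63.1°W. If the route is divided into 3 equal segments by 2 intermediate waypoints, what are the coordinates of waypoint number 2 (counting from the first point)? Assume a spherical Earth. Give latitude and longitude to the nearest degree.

≈ 1°S, 45°W

Convert each endpoint to a unit vector on the sphere (x = cos φ cos λ, y = cos φ sin λ, z = sin φ).
The central angle between the endpoints is δ = arccos(p₁·p₂) ≈ 0.946 rad (54.2°).
Interpolate at f = 2/3 with slerp weights a = sin((1−f)δ)/sin δ ≈ 0.382, b = sin(fδ)/sin δ ≈ 0.727.
p = a·p₁ + b·p₂ ≈ (0.706, -0.708, -0.017); φ = arcsin(p_z) ≈ -0.95°, λ = atan2(p_y, p_x) ≈ -45.06°.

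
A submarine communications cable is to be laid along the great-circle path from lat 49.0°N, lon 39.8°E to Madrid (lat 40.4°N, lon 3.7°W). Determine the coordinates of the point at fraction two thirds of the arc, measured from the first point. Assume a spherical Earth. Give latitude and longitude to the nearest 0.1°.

Write both endpoints as unit vectors p₁, p₂ with components (cos φ cos λ, cos φ sin λ, sin φ).
The central angle between the endpoints is δ = arccos(p₁·p₂) ≈ 0.552 rad (31.6°).
Interpolate at f = 2/3 with slerp weights a = sin((1−f)δ)/sin δ ≈ 0.349, b = sin(fδ)/sin δ ≈ 0.686.
p = a·p₁ + b·p₂ ≈ (0.697, 0.113, 0.708); φ = arcsin(p_z) ≈ 45.07°, λ = atan2(p_y, p_x) ≈ 9.19°.

≈ lat 45.1°N, lon 9.2°E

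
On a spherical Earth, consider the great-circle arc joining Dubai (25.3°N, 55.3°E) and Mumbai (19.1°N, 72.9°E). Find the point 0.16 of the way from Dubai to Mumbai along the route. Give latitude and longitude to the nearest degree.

≈ (24°N, 58°E)

From cos δ = sin φ₁ sin φ₂ + cos φ₁ cos φ₂ cos Δλ, the central angle is δ ≈ 0.304 rad (17.4°).
Interpolate at f = 0.16 with slerp weights a = sin((1−f)δ)/sin δ ≈ 0.844, b = sin(fδ)/sin δ ≈ 0.162.
p = a·p₁ + b·p₂ ≈ (0.479, 0.774, 0.414); φ = arcsin(p_z) ≈ 24.44°, λ = atan2(p_y, p_x) ≈ 58.22°.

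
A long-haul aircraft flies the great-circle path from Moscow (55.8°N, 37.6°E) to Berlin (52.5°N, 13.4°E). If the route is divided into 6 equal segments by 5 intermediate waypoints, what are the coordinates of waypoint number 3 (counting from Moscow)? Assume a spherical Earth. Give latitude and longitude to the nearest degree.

≈ 55°N, 25°E

From cos δ = sin φ₁ sin φ₂ + cos φ₁ cos φ₂ cos Δλ, the central angle is δ ≈ 0.253 rad (14.5°).
Interpolate at f = 3/6 with slerp weights a = sin((1−f)δ)/sin δ ≈ 0.504, b = sin(fδ)/sin δ ≈ 0.504.
p = a·p₁ + b·p₂ ≈ (0.523, 0.244, 0.817); φ = arcsin(p_z) ≈ 54.76°, λ = atan2(p_y, p_x) ≈ 25.01°.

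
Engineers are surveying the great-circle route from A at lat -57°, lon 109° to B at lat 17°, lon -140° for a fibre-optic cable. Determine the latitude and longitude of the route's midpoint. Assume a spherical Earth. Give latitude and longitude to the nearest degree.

≈ lat -31°, lon -174°

Write both endpoints as unit vectors p₁, p₂ with components (cos φ cos λ, cos φ sin λ, sin φ).
The central angle between the endpoints is δ = arccos(p₁·p₂) ≈ 2.017 rad (115.6°).
Interpolate at f = 1/2 with slerp weights a = sin((1−f)δ)/sin δ ≈ 0.938, b = sin(fδ)/sin δ ≈ 0.938.
p = a·p₁ + b·p₂ ≈ (-0.854, -0.094, -0.512); φ = arcsin(p_z) ≈ -30.83°, λ = atan2(p_y, p_x) ≈ -173.74°.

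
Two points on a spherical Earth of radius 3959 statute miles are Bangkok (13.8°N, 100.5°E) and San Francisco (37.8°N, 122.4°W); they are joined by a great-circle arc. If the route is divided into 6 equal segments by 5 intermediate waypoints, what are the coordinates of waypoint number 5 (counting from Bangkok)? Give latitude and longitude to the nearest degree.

≈ (49°N, 144°W)

The haversine formula gives a central angle δ ≈ 2.000 rad (114.6°) between the endpoints.
Interpolate at f = 5/6 with slerp weights a = sin((1−f)δ)/sin δ ≈ 0.360, b = sin(fδ)/sin δ ≈ 1.095.
p = a·p₁ + b·p₂ ≈ (-0.527, -0.387, 0.757); φ = arcsin(p_z) ≈ 49.17°, λ = atan2(p_y, p_x) ≈ -143.73°.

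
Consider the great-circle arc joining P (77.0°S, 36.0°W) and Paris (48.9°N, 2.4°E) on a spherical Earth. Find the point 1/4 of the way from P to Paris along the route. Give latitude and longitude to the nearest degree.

≈ (46°S, 12°W)

Write both endpoints as unit vectors p₁, p₂ with components (cos φ cos λ, cos φ sin λ, sin φ).
The central angle between the endpoints is δ = arccos(p₁·p₂) ≈ 2.237 rad (128.2°).
Interpolate at f = 1/4 with slerp weights a = sin((1−f)δ)/sin δ ≈ 1.265, b = sin(fδ)/sin δ ≈ 0.675.
p = a·p₁ + b·p₂ ≈ (0.674, -0.149, -0.724); φ = arcsin(p_z) ≈ -46.38°, λ = atan2(p_y, p_x) ≈ -12.45°.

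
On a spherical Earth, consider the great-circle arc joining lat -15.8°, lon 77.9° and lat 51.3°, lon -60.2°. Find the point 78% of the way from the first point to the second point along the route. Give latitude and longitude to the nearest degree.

≈ lat 57°, lon -11°

Convert each endpoint to a unit vector on the sphere (x = cos φ cos λ, y = cos φ sin λ, z = sin φ).
The central angle between the endpoints is δ = arccos(p₁·p₂) ≈ 2.292 rad (131.3°).
Interpolate at f = 0.78 with slerp weights a = sin((1−f)δ)/sin δ ≈ 0.643, b = sin(fδ)/sin δ ≈ 1.300.
p = a·p₁ + b·p₂ ≈ (0.534, -0.100, 0.840); φ = arcsin(p_z) ≈ 57.10°, λ = atan2(p_y, p_x) ≈ -10.64°.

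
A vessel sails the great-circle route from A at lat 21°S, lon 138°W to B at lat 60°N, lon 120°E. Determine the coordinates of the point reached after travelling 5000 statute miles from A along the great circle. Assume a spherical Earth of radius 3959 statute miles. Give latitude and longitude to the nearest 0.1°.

≈ lat 40.0°N, lon 179.8°W

Convert each endpoint to a unit vector on the sphere (x = cos φ cos λ, y = cos φ sin λ, z = sin φ).
The central angle between the endpoints is δ = arccos(p₁·p₂) ≈ 1.990 rad (114.0°). The total great-circle distance is δ·R ≈ 1.990 × 3959 ≈ 7880 mi, so the target fraction is f = 5000/7880 ≈ 0.635.
Interpolate at f ≈ 0.635 with slerp weights a = sin((1−f)δ)/sin δ ≈ 0.728, b = sin(fδ)/sin δ ≈ 1.044.
p = a·p₁ + b·p₂ ≈ (-0.766, -0.003, 0.643); φ = arcsin(p_z) ≈ 40.00°, λ = atan2(p_y, p_x) ≈ -179.77°.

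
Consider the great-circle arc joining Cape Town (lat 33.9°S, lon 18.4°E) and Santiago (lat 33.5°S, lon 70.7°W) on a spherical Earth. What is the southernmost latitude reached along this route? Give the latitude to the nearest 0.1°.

≈ 43.1°S

The great circle lies in the plane with unit normal n̂ = (p₁ × p₂)/|p₁ × p₂|.
Here n̂_z ≈ -0.730; the vertex latitude is φ_max = arccos|n̂_z| ≈ 43.1°.
Check via Clairaut: cos φ_max = |cos φ₁| · sin C = cos(33.9°)·sin(118.4°) ≈ 0.730, again giving ≈ 43.1°.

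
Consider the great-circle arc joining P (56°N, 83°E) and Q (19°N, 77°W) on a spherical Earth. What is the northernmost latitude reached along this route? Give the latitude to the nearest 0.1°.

The great circle lies in the plane with unit normal n̂ = (p₁ × p₂)/|p₁ × p₂|.
Here n̂_z ≈ -0.186; the vertex latitude is φ_max = arccos|n̂_z| ≈ 79.3°.
Check via Clairaut: cos φ_max = |cos φ₁| · sin C = cos(56.0°)·sin(19.4°) ≈ 0.186, again giving ≈ 79.3°.

≈ 79.3°N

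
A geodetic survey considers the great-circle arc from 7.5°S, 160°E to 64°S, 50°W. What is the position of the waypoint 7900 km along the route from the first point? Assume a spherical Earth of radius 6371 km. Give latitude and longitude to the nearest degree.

Write both endpoints as unit vectors p₁, p₂ with components (cos φ cos λ, cos φ sin λ, sin φ).
The central angle between the endpoints is δ = arccos(p₁·p₂) ≈ 1.833 rad (105.0°). The total great-circle distance is δ·R ≈ 1.833 × 6371 ≈ 11677 km, so the target fraction is f = 7900/11677 ≈ 0.677.
Interpolate at f ≈ 0.677 with slerp weights a = sin((1−f)δ)/sin δ ≈ 0.578, b = sin(fδ)/sin δ ≈ 0.979.
p = a·p₁ + b·p₂ ≈ (-0.263, -0.133, -0.956); φ = arcsin(p_z) ≈ -72.87°, λ = atan2(p_y, p_x) ≈ -153.23°.

≈ 73°S, 153°W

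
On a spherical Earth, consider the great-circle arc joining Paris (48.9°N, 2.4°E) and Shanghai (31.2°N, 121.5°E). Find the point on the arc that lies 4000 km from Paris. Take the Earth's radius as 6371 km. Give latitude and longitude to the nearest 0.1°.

Convert each endpoint to a unit vector on the sphere (x = cos φ cos λ, y = cos φ sin λ, z = sin φ).
The central angle between the endpoints is δ = arccos(p₁·p₂) ≈ 1.454 rad (83.3°). The total great-circle distance is δ·R ≈ 1.454 × 6371 ≈ 9261 km, so the target fraction is f = 4000/9261 ≈ 0.432.
Interpolate at f ≈ 0.432 with slerp weights a = sin((1−f)δ)/sin δ ≈ 0.740, b = sin(fδ)/sin δ ≈ 0.591.
p = a·p₁ + b·p₂ ≈ (0.222, 0.452, 0.864); φ = arcsin(p_z) ≈ 59.78°, λ = atan2(p_y, p_x) ≈ 63.85°.

≈ 59.8°N, 63.8°E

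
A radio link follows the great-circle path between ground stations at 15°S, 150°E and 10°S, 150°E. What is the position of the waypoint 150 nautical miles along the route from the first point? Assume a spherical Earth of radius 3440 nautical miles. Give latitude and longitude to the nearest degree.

Write both endpoints as unit vectors p₁, p₂ with components (cos φ cos λ, cos φ sin λ, sin φ).
The central angle between the endpoints is δ = arccos(p₁·p₂) ≈ 0.087 rad (5.0°). The total great-circle distance is δ·R ≈ 0.087 × 3440 ≈ 300 nmi, so the target fraction is f = 150/300 ≈ 0.500.
Interpolate at f ≈ 0.500 with slerp weights a = sin((1−f)δ)/sin δ ≈ 0.501, b = sin(fδ)/sin δ ≈ 0.500.
p = a·p₁ + b·p₂ ≈ (-0.845, 0.488, -0.216); φ = arcsin(p_z) ≈ -12.50°, λ = atan2(p_y, p_x) ≈ 150.00°.

≈ 13°S, 150°E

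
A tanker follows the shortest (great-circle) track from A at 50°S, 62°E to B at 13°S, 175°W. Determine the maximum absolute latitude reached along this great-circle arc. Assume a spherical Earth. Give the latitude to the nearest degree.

≈ 58°S

The great circle lies in the plane with unit normal n̂ = (p₁ × p₂)/|p₁ × p₂|.
Here n̂_z ≈ +0.533; the vertex latitude is φ_max = arccos|n̂_z| ≈ 57.8°.
Check via Clairaut: cos φ_max = |cos φ₁| · sin C = cos(50.0°)·sin(124.0°) ≈ 0.533, again giving ≈ 57.8°.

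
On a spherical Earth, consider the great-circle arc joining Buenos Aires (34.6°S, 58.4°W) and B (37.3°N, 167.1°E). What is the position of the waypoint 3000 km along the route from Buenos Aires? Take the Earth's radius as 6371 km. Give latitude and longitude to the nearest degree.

The haversine formula gives a central angle δ ≈ 2.503 rad (143.4°) between the endpoints. The total great-circle distance is δ·R ≈ 2.503 × 6371 ≈ 15948 km, so the target fraction is f = 3000/15948 ≈ 0.188.
Interpolate at f ≈ 0.188 with slerp weights a = sin((1−f)δ)/sin δ ≈ 1.503, b = sin(fδ)/sin δ ≈ 0.761.
p = a·p₁ + b·p₂ ≈ (0.058, -0.918, -0.392); φ = arcsin(p_z) ≈ -23.07°, λ = atan2(p_y, p_x) ≈ -86.40°.

≈ (23°S, 86°W)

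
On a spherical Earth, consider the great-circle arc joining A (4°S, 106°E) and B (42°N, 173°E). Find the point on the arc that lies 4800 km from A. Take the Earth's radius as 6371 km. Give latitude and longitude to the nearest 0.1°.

≈ (25.7°N, 138.4°E)

Convert each endpoint to a unit vector on the sphere (x = cos φ cos λ, y = cos φ sin λ, z = sin φ).
The central angle between the endpoints is δ = arccos(p₁·p₂) ≈ 1.325 rad (75.9°). The total great-circle distance is δ·R ≈ 1.325 × 6371 ≈ 8444 km, so the target fraction is f = 4800/8444 ≈ 0.568.
Interpolate at f ≈ 0.568 with slerp weights a = sin((1−f)δ)/sin δ ≈ 0.558, b = sin(fδ)/sin δ ≈ 0.705.
p = a·p₁ + b·p₂ ≈ (-0.674, 0.599, 0.433); φ = arcsin(p_z) ≈ 25.66°, λ = atan2(p_y, p_x) ≈ 138.36°.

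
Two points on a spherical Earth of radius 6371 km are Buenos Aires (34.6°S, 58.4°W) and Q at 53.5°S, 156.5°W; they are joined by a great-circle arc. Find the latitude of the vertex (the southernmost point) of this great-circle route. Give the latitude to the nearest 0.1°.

≈ 58.3°S

The great circle lies in the plane with unit normal n̂ = (p₁ × p₂)/|p₁ × p₂|.
Here n̂_z ≈ -0.526; the vertex latitude is φ_max = arccos|n̂_z| ≈ 58.3°.
Check via Clairaut: cos φ_max = |cos φ₁| · sin C = cos(34.6°)·sin(140.3°) ≈ 0.526, again giving ≈ 58.3°.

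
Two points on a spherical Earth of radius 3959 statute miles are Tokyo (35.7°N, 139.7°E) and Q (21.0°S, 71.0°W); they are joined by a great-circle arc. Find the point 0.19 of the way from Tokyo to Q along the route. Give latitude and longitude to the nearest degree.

Write both endpoints as unit vectors p₁, p₂ with components (cos φ cos λ, cos φ sin λ, sin φ).
The central angle between the endpoints is δ = arccos(p₁·p₂) ≈ 2.608 rad (149.4°).
Interpolate at f = 0.19 with slerp weights a = sin((1−f)δ)/sin δ ≈ 1.685, b = sin(fδ)/sin δ ≈ 0.935.
p = a·p₁ + b·p₂ ≈ (-0.759, 0.060, 0.648); φ = arcsin(p_z) ≈ 40.39°, λ = atan2(p_y, p_x) ≈ 175.51°.

≈ (40°N, 176°E)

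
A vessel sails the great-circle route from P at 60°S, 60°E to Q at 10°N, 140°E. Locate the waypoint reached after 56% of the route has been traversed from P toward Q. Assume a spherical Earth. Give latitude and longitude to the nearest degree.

≈ 26°S, 119°E

Convert each endpoint to a unit vector on the sphere (x = cos φ cos λ, y = cos φ sin λ, z = sin φ).
The central angle between the endpoints is δ = arccos(p₁·p₂) ≈ 1.636 rad (93.7°).
Interpolate at f = 0.56 with slerp weights a = sin((1−f)δ)/sin δ ≈ 0.661, b = sin(fδ)/sin δ ≈ 0.795.
p = a·p₁ + b·p₂ ≈ (-0.434, 0.789, -0.434); φ = arcsin(p_z) ≈ -25.72°, λ = atan2(p_y, p_x) ≈ 118.84°.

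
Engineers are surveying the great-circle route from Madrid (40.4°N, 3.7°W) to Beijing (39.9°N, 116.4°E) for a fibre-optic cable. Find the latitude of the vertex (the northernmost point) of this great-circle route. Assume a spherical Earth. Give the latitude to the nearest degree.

≈ 59°N

The great circle lies in the plane with unit normal n̂ = (p₁ × p₂)/|p₁ × p₂|.
Here n̂_z ≈ +0.509; the vertex latitude is φ_max = arccos|n̂_z| ≈ 59.4°.
Check via Clairaut: cos φ_max = |cos φ₁| · sin C = cos(40.4°)·sin(42.0°) ≈ 0.509, again giving ≈ 59.4°.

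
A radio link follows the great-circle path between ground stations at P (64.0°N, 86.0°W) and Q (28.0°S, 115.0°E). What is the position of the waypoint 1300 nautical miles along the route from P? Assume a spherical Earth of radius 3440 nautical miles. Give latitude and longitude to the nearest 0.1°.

Write both endpoints as unit vectors p₁, p₂ with components (cos φ cos λ, cos φ sin λ, sin φ).
The central angle between the endpoints is δ = arccos(p₁·p₂) ≈ 2.471 rad (141.6°). The total great-circle distance is δ·R ≈ 2.471 × 3440 ≈ 8499 nmi, so the target fraction is f = 1300/8499 ≈ 0.153.
Interpolate at f ≈ 0.153 with slerp weights a = sin((1−f)δ)/sin δ ≈ 1.394, b = sin(fδ)/sin δ ≈ 0.594.
p = a·p₁ + b·p₂ ≈ (-0.179, -0.135, 0.975); φ = arcsin(p_z) ≈ 77.06°, λ = atan2(p_y, p_x) ≈ -143.00°.

≈ (77.1°N, 143.0°W)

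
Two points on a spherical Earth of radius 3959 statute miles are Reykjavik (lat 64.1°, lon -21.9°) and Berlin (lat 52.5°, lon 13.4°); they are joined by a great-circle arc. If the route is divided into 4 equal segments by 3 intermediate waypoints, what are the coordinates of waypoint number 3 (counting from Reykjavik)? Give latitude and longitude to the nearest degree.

≈ lat 56°, lon 7°

The haversine formula gives a central angle δ ≈ 0.375 rad (21.5°) between the endpoints.
Interpolate at f = 3/4 with slerp weights a = sin((1−f)δ)/sin δ ≈ 0.256, b = sin(fδ)/sin δ ≈ 0.758.
p = a·p₁ + b·p₂ ≈ (0.552, 0.065, 0.831); φ = arcsin(p_z) ≈ 56.21°, λ = atan2(p_y, p_x) ≈ 6.74°.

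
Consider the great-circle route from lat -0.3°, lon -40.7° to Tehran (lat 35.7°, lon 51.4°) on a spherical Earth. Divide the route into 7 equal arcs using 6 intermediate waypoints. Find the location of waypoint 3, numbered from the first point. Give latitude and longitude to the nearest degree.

≈ lat 21°, lon -7°

Write both endpoints as unit vectors p₁, p₂ with components (cos φ cos λ, cos φ sin λ, sin φ).
The central angle between the endpoints is δ = arccos(p₁·p₂) ≈ 1.604 rad (91.9°).
Interpolate at f = 3/7 with slerp weights a = sin((1−f)δ)/sin δ ≈ 0.794, b = sin(fδ)/sin δ ≈ 0.635.
p = a·p₁ + b·p₂ ≈ (0.923, -0.115, 0.366); φ = arcsin(p_z) ≈ 21.48°, λ = atan2(p_y, p_x) ≈ -7.09°.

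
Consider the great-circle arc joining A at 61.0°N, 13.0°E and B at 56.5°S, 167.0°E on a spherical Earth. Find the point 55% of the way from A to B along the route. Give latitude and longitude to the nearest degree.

Write both endpoints as unit vectors p₁, p₂ with components (cos φ cos λ, cos φ sin λ, sin φ).
The central angle between the endpoints is δ = arccos(p₁·p₂) ≈ 2.895 rad (165.9°).
Interpolate at f = 0.55 with slerp weights a = sin((1−f)δ)/sin δ ≈ 3.956, b = sin(fδ)/sin δ ≈ 4.101.
p = a·p₁ + b·p₂ ≈ (-0.337, 0.941, 0.040); φ = arcsin(p_z) ≈ 2.29°, λ = atan2(p_y, p_x) ≈ 109.71°.

≈ 2°N, 110°E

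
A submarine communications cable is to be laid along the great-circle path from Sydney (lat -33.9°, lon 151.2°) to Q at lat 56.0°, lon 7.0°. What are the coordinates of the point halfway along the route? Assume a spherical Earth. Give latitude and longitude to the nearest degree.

From cos δ = sin φ₁ sin φ₂ + cos φ₁ cos φ₂ cos Δλ, the central angle is δ ≈ 2.566 rad (147.0°).
Interpolate at f = 1/2 with slerp weights a = sin((1−f)δ)/sin δ ≈ 1.761, b = sin(fδ)/sin δ ≈ 1.761.
p = a·p₁ + b·p₂ ≈ (-0.304, 0.824, 0.478); φ = arcsin(p_z) ≈ 28.54°, λ = atan2(p_y, p_x) ≈ 110.21°.

≈ lat 29°, lon 110°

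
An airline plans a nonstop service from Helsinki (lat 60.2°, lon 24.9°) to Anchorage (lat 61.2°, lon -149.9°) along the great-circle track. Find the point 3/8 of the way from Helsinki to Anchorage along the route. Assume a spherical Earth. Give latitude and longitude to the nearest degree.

≈ lat 82°, lon 17°

Convert each endpoint to a unit vector on the sphere (x = cos φ cos λ, y = cos φ sin λ, z = sin φ).
The central angle between the endpoints is δ = arccos(p₁·p₂) ≈ 1.022 rad (58.5°).
Interpolate at f = 3/8 with slerp weights a = sin((1−f)δ)/sin δ ≈ 0.699, b = sin(fδ)/sin δ ≈ 0.438.
p = a·p₁ + b·p₂ ≈ (0.132, 0.040, 0.990); φ = arcsin(p_z) ≈ 82.05°, λ = atan2(p_y, p_x) ≈ 16.95°.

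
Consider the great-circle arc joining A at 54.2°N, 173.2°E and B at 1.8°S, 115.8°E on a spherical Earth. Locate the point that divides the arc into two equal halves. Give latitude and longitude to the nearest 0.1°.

Convert each endpoint to a unit vector on the sphere (x = cos φ cos λ, y = cos φ sin λ, z = sin φ).
The central angle between the endpoints is δ = arccos(p₁·p₂) ≈ 1.277 rad (73.2°).
Interpolate at f = 1/2 with slerp weights a = sin((1−f)δ)/sin δ ≈ 0.623, b = sin(fδ)/sin δ ≈ 0.623.
p = a·p₁ + b·p₂ ≈ (-0.633, 0.603, 0.485); φ = arcsin(p_z) ≈ 29.04°, λ = atan2(p_y, p_x) ≈ 136.35°.

≈ 29.0°N, 136.3°E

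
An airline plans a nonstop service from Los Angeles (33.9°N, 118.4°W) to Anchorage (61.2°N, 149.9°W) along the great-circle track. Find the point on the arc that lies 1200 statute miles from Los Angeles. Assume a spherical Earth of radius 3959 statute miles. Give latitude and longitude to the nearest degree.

From cos δ = sin φ₁ sin φ₂ + cos φ₁ cos φ₂ cos Δλ, the central angle is δ ≈ 0.592 rad (33.9°). The total great-circle distance is δ·R ≈ 0.592 × 3959 ≈ 2345 mi, so the target fraction is f = 1200/2345 ≈ 0.512.
Interpolate at f ≈ 0.512 with slerp weights a = sin((1−f)δ)/sin δ ≈ 0.511, b = sin(fδ)/sin δ ≈ 0.535.
p = a·p₁ + b·p₂ ≈ (-0.424, -0.502, 0.753); φ = arcsin(p_z) ≈ 48.89°, λ = atan2(p_y, p_x) ≈ -130.21°.

≈ (49°N, 130°W)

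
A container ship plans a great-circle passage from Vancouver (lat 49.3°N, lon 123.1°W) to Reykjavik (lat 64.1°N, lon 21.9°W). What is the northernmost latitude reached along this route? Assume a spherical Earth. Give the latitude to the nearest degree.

≈ 69°N

The great circle lies in the plane with unit normal n̂ = (p₁ × p₂)/|p₁ × p₂|.
Here n̂_z ≈ +0.359; the vertex latitude is φ_max = arccos|n̂_z| ≈ 69.0°.
Check via Clairaut: cos φ_max = |cos φ₁| · sin C = cos(49.3°)·sin(33.4°) ≈ 0.359, again giving ≈ 69.0°.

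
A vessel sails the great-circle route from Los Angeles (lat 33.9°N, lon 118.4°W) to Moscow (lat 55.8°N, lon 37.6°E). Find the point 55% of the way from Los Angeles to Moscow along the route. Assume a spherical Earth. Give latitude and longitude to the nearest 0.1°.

Write both endpoints as unit vectors p₁, p₂ with components (cos φ cos λ, cos φ sin λ, sin φ).
The central angle between the endpoints is δ = arccos(p₁·p₂) ≈ 1.536 rad (88.0°).
Interpolate at f = 0.55 with slerp weights a = sin((1−f)δ)/sin δ ≈ 0.638, b = sin(fδ)/sin δ ≈ 0.748.
p = a·p₁ + b·p₂ ≈ (0.081, -0.209, 0.975); φ = arcsin(p_z) ≈ 77.04°, λ = atan2(p_y, p_x) ≈ -68.72°.

≈ lat 77.0°N, lon 68.7°W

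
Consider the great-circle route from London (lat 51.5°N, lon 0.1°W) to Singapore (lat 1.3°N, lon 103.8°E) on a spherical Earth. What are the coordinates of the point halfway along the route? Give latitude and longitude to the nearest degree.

Convert each endpoint to a unit vector on the sphere (x = cos φ cos λ, y = cos φ sin λ, z = sin φ).
The central angle between the endpoints is δ = arccos(p₁·p₂) ≈ 1.703 rad (97.6°).
Interpolate at f = 1/2 with slerp weights a = sin((1−f)δ)/sin δ ≈ 0.759, b = sin(fδ)/sin δ ≈ 0.759.
p = a·p₁ + b·p₂ ≈ (0.291, 0.736, 0.611); φ = arcsin(p_z) ≈ 37.67°, λ = atan2(p_y, p_x) ≈ 68.40°.

≈ lat 38°N, lon 68°E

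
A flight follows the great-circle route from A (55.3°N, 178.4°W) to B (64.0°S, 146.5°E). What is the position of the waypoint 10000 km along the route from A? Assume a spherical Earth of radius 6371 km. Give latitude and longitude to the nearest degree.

≈ (33°S, 161°E)

Convert each endpoint to a unit vector on the sphere (x = cos φ cos λ, y = cos φ sin λ, z = sin φ).
The central angle between the endpoints is δ = arccos(p₁·p₂) ≈ 2.135 rad (122.3°). The total great-circle distance is δ·R ≈ 2.135 × 6371 ≈ 13602 km, so the target fraction is f = 10000/13602 ≈ 0.735.
Interpolate at f ≈ 0.735 with slerp weights a = sin((1−f)δ)/sin δ ≈ 0.634, b = sin(fδ)/sin δ ≈ 1.183.
p = a·p₁ + b·p₂ ≈ (-0.793, 0.276, -0.542); φ = arcsin(p_z) ≈ -32.85°, λ = atan2(p_y, p_x) ≈ 160.80°.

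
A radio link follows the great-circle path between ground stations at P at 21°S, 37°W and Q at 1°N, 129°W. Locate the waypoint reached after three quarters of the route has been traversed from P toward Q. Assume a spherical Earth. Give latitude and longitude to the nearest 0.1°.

≈ 7.1°S, 107.4°W

Convert each endpoint to a unit vector on the sphere (x = cos φ cos λ, y = cos φ sin λ, z = sin φ).
The central angle between the endpoints is δ = arccos(p₁·p₂) ≈ 1.610 rad (92.2°).
Interpolate at f = 3/4 with slerp weights a = sin((1−f)δ)/sin δ ≈ 0.392, b = sin(fδ)/sin δ ≈ 0.935.
p = a·p₁ + b·p₂ ≈ (-0.296, -0.947, -0.124); φ = arcsin(p_z) ≈ -7.13°, λ = atan2(p_y, p_x) ≈ -107.38°.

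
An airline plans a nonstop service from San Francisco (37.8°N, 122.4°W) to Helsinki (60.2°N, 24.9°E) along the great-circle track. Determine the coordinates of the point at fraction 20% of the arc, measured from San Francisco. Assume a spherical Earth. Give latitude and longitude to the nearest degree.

The haversine formula gives a central angle δ ≈ 1.368 rad (78.4°) between the endpoints.
Interpolate at f = 0.20 with slerp weights a = sin((1−f)δ)/sin δ ≈ 0.907, b = sin(fδ)/sin δ ≈ 0.276.
p = a·p₁ + b·p₂ ≈ (-0.260, -0.548, 0.795); φ = arcsin(p_z) ≈ 52.70°, λ = atan2(p_y, p_x) ≈ -115.38°.

≈ 53°N, 115°W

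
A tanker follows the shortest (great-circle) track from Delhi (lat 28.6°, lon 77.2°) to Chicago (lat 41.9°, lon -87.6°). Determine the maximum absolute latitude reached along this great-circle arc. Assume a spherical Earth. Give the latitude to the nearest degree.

≈ 80°

The great circle lies in the plane with unit normal n̂ = (p₁ × p₂)/|p₁ × p₂|.
Here n̂_z ≈ -0.180; the vertex latitude is φ_max = arccos|n̂_z| ≈ 79.6°.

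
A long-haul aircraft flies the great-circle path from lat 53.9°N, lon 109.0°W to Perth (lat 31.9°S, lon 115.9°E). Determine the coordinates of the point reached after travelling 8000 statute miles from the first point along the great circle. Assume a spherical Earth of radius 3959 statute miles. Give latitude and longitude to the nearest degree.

≈ lat 12°S, lon 133°E

Write both endpoints as unit vectors p₁, p₂ with components (cos φ cos λ, cos φ sin λ, sin φ).
The central angle between the endpoints is δ = arccos(p₁·p₂) ≈ 2.468 rad (141.4°). The total great-circle distance is δ·R ≈ 2.468 × 3959 ≈ 9769 mi, so the target fraction is f = 8000/9769 ≈ 0.819.
Interpolate at f ≈ 0.819 with slerp weights a = sin((1−f)δ)/sin δ ≈ 0.692, b = sin(fδ)/sin δ ≈ 1.443.
p = a·p₁ + b·p₂ ≈ (-0.668, 0.716, -0.203); φ = arcsin(p_z) ≈ -11.71°, λ = atan2(p_y, p_x) ≈ 133.00°.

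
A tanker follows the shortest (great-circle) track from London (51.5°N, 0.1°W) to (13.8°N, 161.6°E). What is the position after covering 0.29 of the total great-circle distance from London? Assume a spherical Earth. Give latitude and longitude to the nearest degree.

≈ (77°N, 55°E)

Convert each endpoint to a unit vector on the sphere (x = cos φ cos λ, y = cos φ sin λ, z = sin φ).
The central angle between the endpoints is δ = arccos(p₁·p₂) ≈ 1.968 rad (112.8°).
Interpolate at f = 0.29 with slerp weights a = sin((1−f)δ)/sin δ ≈ 1.068, b = sin(fδ)/sin δ ≈ 0.586.
p = a·p₁ + b·p₂ ≈ (0.125, 0.179, 0.976); φ = arcsin(p_z) ≈ 77.41°, λ = atan2(p_y, p_x) ≈ 54.99°.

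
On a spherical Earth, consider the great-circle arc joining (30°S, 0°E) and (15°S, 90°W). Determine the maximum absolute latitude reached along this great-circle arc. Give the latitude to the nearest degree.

≈ 32°S

The great circle lies in the plane with unit normal n̂ = (p₁ × p₂)/|p₁ × p₂|.
Here n̂_z ≈ -0.844; the vertex latitude is φ_max = arccos|n̂_z| ≈ 32.5°.
Check via Clairaut: cos φ_max = |cos φ₁| · sin C = cos(30.0°)·sin(103.1°) ≈ 0.844, again giving ≈ 32.5°.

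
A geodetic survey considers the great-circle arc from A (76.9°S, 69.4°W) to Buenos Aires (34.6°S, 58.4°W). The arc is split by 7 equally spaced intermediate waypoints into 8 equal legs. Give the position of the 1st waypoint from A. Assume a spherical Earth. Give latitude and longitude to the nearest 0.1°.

Convert each endpoint to a unit vector on the sphere (x = cos φ cos λ, y = cos φ sin λ, z = sin φ).
The central angle between the endpoints is δ = arccos(p₁·p₂) ≈ 0.743 rad (42.6°).
Interpolate at f = 1/8 with slerp weights a = sin((1−f)δ)/sin δ ≈ 0.895, b = sin(fδ)/sin δ ≈ 0.137.
p = a·p₁ + b·p₂ ≈ (0.130, -0.286, -0.949); φ = arcsin(p_z) ≈ -71.68°, λ = atan2(p_y, p_x) ≈ -65.47°.

≈ (71.7°S, 65.5°W)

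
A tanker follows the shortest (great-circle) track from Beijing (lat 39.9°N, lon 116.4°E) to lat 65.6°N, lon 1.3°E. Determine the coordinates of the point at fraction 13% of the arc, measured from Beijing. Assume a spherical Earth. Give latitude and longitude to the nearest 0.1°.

≈ lat 47.3°N, lon 111.3°E

Write both endpoints as unit vectors p₁, p₂ with components (cos φ cos λ, cos φ sin λ, sin φ).
The central angle between the endpoints is δ = arccos(p₁·p₂) ≈ 1.104 rad (63.3°).
Interpolate at f = 0.13 with slerp weights a = sin((1−f)δ)/sin δ ≈ 0.918, b = sin(fδ)/sin δ ≈ 0.160.
p = a·p₁ + b·p₂ ≈ (-0.247, 0.632, 0.735); φ = arcsin(p_z) ≈ 47.27°, λ = atan2(p_y, p_x) ≈ 111.33°.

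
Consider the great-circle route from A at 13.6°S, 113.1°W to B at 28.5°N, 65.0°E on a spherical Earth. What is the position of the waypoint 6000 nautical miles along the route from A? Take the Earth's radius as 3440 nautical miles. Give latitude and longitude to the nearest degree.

≈ 83°N, 52°W

The haversine formula gives a central angle δ ≈ 2.880 rad (165.0°) between the endpoints. The total great-circle distance is δ·R ≈ 2.880 × 3440 ≈ 9906 nmi, so the target fraction is f = 6000/9906 ≈ 0.606.
Interpolate at f ≈ 0.606 with slerp weights a = sin((1−f)δ)/sin δ ≈ 3.502, b = sin(fδ)/sin δ ≈ 3.805.
p = a·p₁ + b·p₂ ≈ (0.077, -0.101, 0.992); φ = arcsin(p_z) ≈ 82.69°, λ = atan2(p_y, p_x) ≈ -52.50°.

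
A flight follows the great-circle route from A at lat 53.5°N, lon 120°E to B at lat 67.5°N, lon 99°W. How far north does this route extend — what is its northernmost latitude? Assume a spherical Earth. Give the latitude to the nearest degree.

≈ 80°N

The great circle lies in the plane with unit normal n̂ = (p₁ × p₂)/|p₁ × p₂|.
Here n̂_z ≈ +0.174; the vertex latitude is φ_max = arccos|n̂_z| ≈ 80.0°.
Check via Clairaut: cos φ_max = |cos φ₁| · sin C = cos(53.5°)·sin(17.0°) ≈ 0.174, again giving ≈ 80.0°.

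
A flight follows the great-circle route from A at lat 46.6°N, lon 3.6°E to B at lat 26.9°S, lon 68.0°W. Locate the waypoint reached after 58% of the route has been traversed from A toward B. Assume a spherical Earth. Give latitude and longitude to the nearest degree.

≈ lat 6°N, lon 42°W

Convert each endpoint to a unit vector on the sphere (x = cos φ cos λ, y = cos φ sin λ, z = sin φ).
The central angle between the endpoints is δ = arccos(p₁·p₂) ≈ 1.707 rad (97.8°).
Interpolate at f = 0.58 with slerp weights a = sin((1−f)δ)/sin δ ≈ 0.663, b = sin(fδ)/sin δ ≈ 0.844.
p = a·p₁ + b·p₂ ≈ (0.737, -0.669, 0.100); φ = arcsin(p_z) ≈ 5.74°, λ = atan2(p_y, p_x) ≈ -42.25°.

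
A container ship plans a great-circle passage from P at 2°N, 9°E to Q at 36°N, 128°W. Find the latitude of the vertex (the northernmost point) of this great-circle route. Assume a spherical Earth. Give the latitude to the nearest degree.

≈ 48°N

The great circle lies in the plane with unit normal n̂ = (p₁ × p₂)/|p₁ × p₂|.
Here n̂_z ≈ -0.672; the vertex latitude is φ_max = arccos|n̂_z| ≈ 47.8°.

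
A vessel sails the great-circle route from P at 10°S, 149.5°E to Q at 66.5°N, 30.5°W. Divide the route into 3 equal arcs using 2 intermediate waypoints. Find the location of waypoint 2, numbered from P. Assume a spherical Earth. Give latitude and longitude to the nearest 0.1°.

≈ 72.3°N, 149.5°E

Write both endpoints as unit vectors p₁, p₂ with components (cos φ cos λ, cos φ sin λ, sin φ).
The central angle between the endpoints is δ = arccos(p₁·p₂) ≈ 2.155 rad (123.5°).
Interpolate at f = 2/3 with slerp weights a = sin((1−f)δ)/sin δ ≈ 0.789, b = sin(fδ)/sin δ ≈ 1.188.
p = a·p₁ + b·p₂ ≈ (-0.261, 0.154, 0.953); φ = arcsin(p_z) ≈ 72.33°, λ = atan2(p_y, p_x) ≈ 149.50°.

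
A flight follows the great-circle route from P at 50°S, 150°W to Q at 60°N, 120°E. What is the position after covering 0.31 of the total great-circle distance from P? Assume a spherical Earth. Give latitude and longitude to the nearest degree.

≈ 16°S, 177°W

Convert each endpoint to a unit vector on the sphere (x = cos φ cos λ, y = cos φ sin λ, z = sin φ).
The central angle between the endpoints is δ = arccos(p₁·p₂) ≈ 2.296 rad (131.6°).
Interpolate at f = 0.31 with slerp weights a = sin((1−f)δ)/sin δ ≈ 1.336, b = sin(fδ)/sin δ ≈ 0.873.
p = a·p₁ + b·p₂ ≈ (-0.962, -0.051, -0.268); φ = arcsin(p_z) ≈ -15.53°, λ = atan2(p_y, p_x) ≈ -176.94°.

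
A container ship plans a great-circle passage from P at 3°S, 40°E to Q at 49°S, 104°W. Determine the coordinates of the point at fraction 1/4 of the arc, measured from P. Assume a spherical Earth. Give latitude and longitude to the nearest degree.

Convert each endpoint to a unit vector on the sphere (x = cos φ cos λ, y = cos φ sin λ, z = sin φ).
The central angle between the endpoints is δ = arccos(p₁·p₂) ≈ 2.084 rad (119.4°).
Interpolate at f = 1/4 with slerp weights a = sin((1−f)δ)/sin δ ≈ 1.148, b = sin(fδ)/sin δ ≈ 0.571.
p = a·p₁ + b·p₂ ≈ (0.787, 0.373, -0.491); φ = arcsin(p_z) ≈ -29.41°, λ = atan2(p_y, p_x) ≈ 25.36°.

≈ 29°S, 25°E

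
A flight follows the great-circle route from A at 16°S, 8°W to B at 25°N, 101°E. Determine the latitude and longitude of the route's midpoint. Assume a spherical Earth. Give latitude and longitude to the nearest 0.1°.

From cos δ = sin φ₁ sin φ₂ + cos φ₁ cos φ₂ cos Δλ, the central angle is δ ≈ 1.982 rad (113.6°).
Interpolate at f = 1/2 with slerp weights a = sin((1−f)δ)/sin δ ≈ 0.913, b = sin(fδ)/sin δ ≈ 0.913.
p = a·p₁ + b·p₂ ≈ (0.711, 0.690, 0.134); φ = arcsin(p_z) ≈ 7.71°, λ = atan2(p_y, p_x) ≈ 44.14°.

≈ 7.7°N, 44.1°E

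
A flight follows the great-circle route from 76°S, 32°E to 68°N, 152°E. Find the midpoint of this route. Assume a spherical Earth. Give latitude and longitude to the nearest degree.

The haversine formula gives a central angle δ ≈ 2.808 rad (160.9°) between the endpoints.
Interpolate at f = 1/2 with slerp weights a = sin((1−f)δ)/sin δ ≈ 3.014, b = sin(fδ)/sin δ ≈ 3.014.
p = a·p₁ + b·p₂ ≈ (-0.379, 0.916, -0.130); φ = arcsin(p_z) ≈ -7.47°, λ = atan2(p_y, p_x) ≈ 112.44°.

≈ 7°S, 112°E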